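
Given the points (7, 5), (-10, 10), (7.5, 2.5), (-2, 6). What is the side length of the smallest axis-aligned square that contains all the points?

The bounding box has width 17.5 and height 7.5.
An axis-aligned square enclosing the set must have side ≥ max(width, height).
So the minimum side is max(17.5, 7.5) = 17.5.

17.5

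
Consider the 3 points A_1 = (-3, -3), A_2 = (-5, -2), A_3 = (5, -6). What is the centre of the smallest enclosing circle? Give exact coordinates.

Side lengths²: A_1A_2² = 5, A_1A_3² = 73, A_2A_3² = 116.
Since A_2A_3² = 116 ≥ 73 + 5 = 78, the angle opposite A_2A_3 is not acute, so the smallest enclosing circle has A_2A_3 as diameter.
Centre = midpoint of A_2A_3 = (0, -4), r² = 116/4 = 29.
Centre = (0, -4).

(0, -4)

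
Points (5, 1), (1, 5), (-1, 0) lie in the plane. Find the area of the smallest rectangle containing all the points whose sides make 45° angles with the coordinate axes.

In coordinates u = x + y, v = x − y the rectangle is axis-aligned; the map (x,y)→(u,v) scales areas by 2.
u-values: 6, 6, -1; range = 6 − (-1) = 7.
v-values: 4, -4, -1; range = 4 − (-4) = 8.
Area = (7 × 8) / 2 = 28.

28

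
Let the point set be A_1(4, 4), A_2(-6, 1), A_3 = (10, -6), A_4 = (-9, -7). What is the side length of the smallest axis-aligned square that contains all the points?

The bounding box has width 19 and height 11.
An axis-aligned square enclosing the set must have side ≥ max(width, height).
So the minimum side is max(19, 11) = 19.

19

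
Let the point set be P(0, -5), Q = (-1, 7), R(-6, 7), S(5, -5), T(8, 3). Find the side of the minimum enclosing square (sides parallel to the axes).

14

The bounding box has width 14 and height 12.
An axis-aligned square enclosing the set must have side ≥ max(width, height).
So the minimum side is max(14, 12) = 14.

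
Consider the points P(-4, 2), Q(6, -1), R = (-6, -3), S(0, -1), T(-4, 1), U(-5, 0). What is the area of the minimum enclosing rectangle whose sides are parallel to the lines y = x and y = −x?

91

In coordinates u = x + y, v = x − y the rectangle is axis-aligned; the map (x,y)→(u,v) scales areas by 2.
u-values: -2, 5, -9, -1, -3, -5; range = 5 − (-9) = 14.
v-values: -6, 7, -3, 1, -5, -5; range = 7 − (-6) = 13.
Area = (14 × 13) / 2 = 91.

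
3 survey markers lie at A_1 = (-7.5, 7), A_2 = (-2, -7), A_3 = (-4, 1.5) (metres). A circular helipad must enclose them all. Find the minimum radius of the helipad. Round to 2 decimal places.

7.52

Side lengths²: A_1A_2² = 226.25, A_1A_3² = 42.5, A_2A_3² = 76.25.
Since A_1A_2² = 226.25 ≥ 76.25 + 42.5 = 118.75, the angle opposite A_1A_2 is not acute, so the smallest enclosing circle has A_1A_2 as diameter.
Centre = midpoint of A_1A_2 = (-4.75, 0), r² = 226.25/4 = 56.5625.
r = √(56.5625) ≈ 7.52.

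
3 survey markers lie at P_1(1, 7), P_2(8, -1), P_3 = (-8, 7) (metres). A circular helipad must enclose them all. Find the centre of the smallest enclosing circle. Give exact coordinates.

(0, 3)

Side lengths²: P_1P_2² = 113, P_1P_3² = 81, P_2P_3² = 320.
Since P_2P_3² = 320 ≥ 113 + 81 = 194, the angle opposite P_2P_3 is not acute, so the smallest enclosing circle has P_2P_3 as diameter.
Centre = midpoint of P_2P_3 = (0, 3), r² = 320/4 = 80.
Centre = (0, 3).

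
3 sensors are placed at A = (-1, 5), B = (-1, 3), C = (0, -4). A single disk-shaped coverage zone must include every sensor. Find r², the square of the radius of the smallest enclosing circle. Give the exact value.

Side lengths²: AB² = 4, AC² = 82, BC² = 50.
Since AC² = 82 ≥ 50 + 4 = 54, the angle opposite AC is not acute, so the smallest enclosing circle has AC as diameter.
Centre = midpoint of AC = (-0.5, 0.5), r² = 82/4 = 20.5.

20.5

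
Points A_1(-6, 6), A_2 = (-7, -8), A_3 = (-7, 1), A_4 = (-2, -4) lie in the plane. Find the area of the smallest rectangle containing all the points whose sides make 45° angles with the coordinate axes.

In coordinates u = x + y, v = x − y the rectangle is axis-aligned; the map (x,y)→(u,v) scales areas by 2.
u-values: 0, -15, -6, -6; range = 0 − (-15) = 15.
v-values: -12, 1, -8, 2; range = 2 − (-12) = 14.
Area = (15 × 14) / 2 = 105.

105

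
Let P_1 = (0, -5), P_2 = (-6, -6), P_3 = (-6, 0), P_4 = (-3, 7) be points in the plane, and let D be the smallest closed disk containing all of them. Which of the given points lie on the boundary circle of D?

P_1, P_2, P_4

The minimum enclosing circle of a finite set is fixed by two of the points (as a diameter) or three (as a circumcircle).
The minimum enclosing circle is determined by three boundary points: P_1, P_2, P_4.
Their circumcentre is (-3.98, 0.38) with r² = 44.7848.
The farthest remaining point P_3 is at distance² 4.2248 ≤ 44.7848.
The points at distance exactly r from the centre are P_1, P_2, P_4 — 3 points.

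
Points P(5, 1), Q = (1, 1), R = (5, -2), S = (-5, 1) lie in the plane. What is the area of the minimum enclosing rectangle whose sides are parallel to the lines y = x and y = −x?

In coordinates u = x + y, v = x − y the rectangle is axis-aligned; the map (x,y)→(u,v) scales areas by 2.
u-values: 6, 2, 3, -4; range = 6 − (-4) = 10.
v-values: 4, 0, 7, -6; range = 7 − (-6) = 13.
Area = (10 × 13) / 2 = 65.

65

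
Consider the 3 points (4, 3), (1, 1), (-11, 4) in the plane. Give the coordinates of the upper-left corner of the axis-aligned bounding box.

(-11, 4)

x-range [-11, 4], y-range [1, 4].
The upper-left corner is (-11, 4).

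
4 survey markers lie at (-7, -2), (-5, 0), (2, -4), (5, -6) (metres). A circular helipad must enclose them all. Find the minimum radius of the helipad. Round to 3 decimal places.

6.325

By Welzl's lemma the MEC is supported by two points (diametrically opposite) or three points (on a circumcircle).
The farthest pair is (-7, -2)–(5, -6) with squared distance 160. The circle on this segment as diameter has centre (-1, -4) and r² = 160/4 = 40.
Check (-5, 0): distance² to centre = 32 ≤ 40, so it lies inside.
All remaining points lie in this disk, and no smaller disk contains both endpoints, so this is the minimum enclosing circle.
r = √40 ≈ 6.325.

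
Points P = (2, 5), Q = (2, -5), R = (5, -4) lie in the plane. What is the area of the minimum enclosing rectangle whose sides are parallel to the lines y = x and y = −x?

In coordinates u = x + y, v = x − y the rectangle is axis-aligned; the map (x,y)→(u,v) scales areas by 2.
u-values: 7, -3, 1; range = 7 − (-3) = 10.
v-values: -3, 7, 9; range = 9 − (-3) = 12.
Area = (10 × 12) / 2 = 60.

60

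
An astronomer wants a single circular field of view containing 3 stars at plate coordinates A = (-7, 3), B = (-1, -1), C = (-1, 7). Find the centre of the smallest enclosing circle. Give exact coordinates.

(-8/3, 3)

Side lengths²: AB² = 52, AC² = 52, BC² = 64.
Since BC² = 64 < 52 + 52 = 104, the triangle is acute, so the smallest enclosing circle is the circumcircle.
Circumcentre = (-8/3, 3), r² = 169/9.
Centre = (-8/3, 3).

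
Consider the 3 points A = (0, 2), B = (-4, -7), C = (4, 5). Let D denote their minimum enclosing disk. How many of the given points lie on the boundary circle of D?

2

Side lengths²: AB² = 97, AC² = 25, BC² = 208.
Since BC² = 208 ≥ 97 + 25 = 122, the angle opposite BC is not acute, so the smallest enclosing circle has BC as diameter.
Centre = midpoint of BC = (0, -1), r² = 208/4 = 52.
The points at distance exactly r from the centre are B, C — 2 points.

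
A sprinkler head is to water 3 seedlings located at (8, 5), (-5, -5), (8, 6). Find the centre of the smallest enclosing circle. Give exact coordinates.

(1.5, 0.5)

Call the three points A, B, C in the order given.
Side lengths²: AB² = 269, AC² = 1, BC² = 290.
Since BC² = 290 ≥ 269 + 1 = 270, the angle opposite BC is not acute, so the smallest enclosing circle has BC as diameter.
Centre = midpoint of BC = (1.5, 0.5), r² = 290/4 = 72.5.
Centre = (1.5, 0.5).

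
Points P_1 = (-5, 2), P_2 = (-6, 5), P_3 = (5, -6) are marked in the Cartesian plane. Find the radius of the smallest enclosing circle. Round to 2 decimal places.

7.78

Side lengths²: P_1P_2² = 10, P_1P_3² = 164, P_2P_3² = 242.
Since P_2P_3² = 242 ≥ 164 + 10 = 174, the angle opposite P_2P_3 is not acute, so the smallest enclosing circle has P_2P_3 as diameter.
Centre = midpoint of P_2P_3 = (-0.5, -0.5), r² = 242/4 = 60.5.
r = √(60.5) ≈ 7.78.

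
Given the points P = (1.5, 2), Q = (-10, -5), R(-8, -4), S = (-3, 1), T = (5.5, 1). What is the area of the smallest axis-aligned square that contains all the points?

240.25

The bounding box has width 15.5 and height 7.
An axis-aligned square enclosing the set must have side ≥ max(width, height).
So the minimum side is max(15.5, 7) = 15.5.
Area = 15.5² = 240.25.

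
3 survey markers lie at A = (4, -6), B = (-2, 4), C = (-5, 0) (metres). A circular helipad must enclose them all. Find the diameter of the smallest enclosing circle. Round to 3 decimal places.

Side lengths²: AB² = 136, AC² = 117, BC² = 25.
Since AB² = 136 < 117 + 25 = 142, the triangle is acute, so the smallest enclosing circle is the circumcircle.
Circumcentre = (13/18, -7/6), r² = 5525/162.
Diameter = 2r = 2√(5525/162) ≈ 11.680.

11.680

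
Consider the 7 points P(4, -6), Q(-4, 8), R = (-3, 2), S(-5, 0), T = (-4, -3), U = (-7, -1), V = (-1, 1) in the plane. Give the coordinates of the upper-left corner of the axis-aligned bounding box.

x-range [-7, 4], y-range [-6, 8].
The upper-left corner is (-7, 8).

(-7, 8)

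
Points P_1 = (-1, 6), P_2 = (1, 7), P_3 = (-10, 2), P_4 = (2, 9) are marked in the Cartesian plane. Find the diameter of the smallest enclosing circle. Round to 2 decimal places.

A smallest enclosing disk is always determined by at most three of the input points on its boundary.
The farthest pair is P_3–P_4 with squared distance 193. The circle on this segment as diameter has centre (-4, 5.5) and r² = 193/4 = 48.25.
Check P_1: distance² to centre = 9.25 ≤ 48.25, so it lies inside.
All remaining points lie in this disk, and no smaller disk contains both endpoints, so this is the minimum enclosing circle.
Diameter = 2r = 2√(48.25) ≈ 13.89.

13.89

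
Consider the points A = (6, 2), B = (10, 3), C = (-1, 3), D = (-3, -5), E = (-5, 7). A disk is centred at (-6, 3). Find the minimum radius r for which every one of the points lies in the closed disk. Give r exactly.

16

The required radius is the distance from (-6, 3) to the farthest point.
Squared distances: 145, 256, 25, 73, 17.
Maximum is 256, attained at B.
r = √256 = 16.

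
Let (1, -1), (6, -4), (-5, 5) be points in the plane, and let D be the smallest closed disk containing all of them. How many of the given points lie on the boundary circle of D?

Call the three points A, B, C in the order given.
Side lengths²: AB² = 34, AC² = 72, BC² = 202.
Since BC² = 202 ≥ 72 + 34 = 106, the angle opposite BC is not acute, so the smallest enclosing circle has BC as diameter.
Centre = midpoint of BC = (0.5, 0.5), r² = 202/4 = 50.5.
The points at distance exactly r from the centre are (6, -4), (-5, 5) — 2 points.

2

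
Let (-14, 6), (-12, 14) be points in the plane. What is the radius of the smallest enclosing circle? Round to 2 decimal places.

4.12

The smallest circle enclosing two points has them as diameter endpoints.
Centre = midpoint = (-13, 10); r² = |(-14, 6)−(-12, 14)|²/4 = 68/4 = 17.
r = √17 ≈ 4.12.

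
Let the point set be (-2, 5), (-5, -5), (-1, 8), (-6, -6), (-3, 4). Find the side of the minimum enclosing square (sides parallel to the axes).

14

The bounding box has width 5 and height 14.
An axis-aligned square enclosing the set must have side ≥ max(width, height).
So the minimum side is max(5, 14) = 14.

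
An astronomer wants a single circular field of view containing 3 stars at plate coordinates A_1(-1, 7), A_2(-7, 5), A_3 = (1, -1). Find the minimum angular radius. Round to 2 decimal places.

Side lengths²: A_1A_2² = 40, A_1A_3² = 68, A_2A_3² = 100.
Since A_2A_3² = 100 < 68 + 40 = 108, the triangle is acute, so the smallest enclosing circle is the circumcircle.
Circumcentre = (-36/13, 30/13), r² = 4250/169.
r = √(4250/169) ≈ 5.01.

5.01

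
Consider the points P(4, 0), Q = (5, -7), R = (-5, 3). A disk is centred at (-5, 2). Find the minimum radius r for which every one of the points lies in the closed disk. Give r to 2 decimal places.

The required radius is the distance from (-5, 2) to the farthest point.
Squared distances: 85, 181, 1.
Maximum is 181, attained at Q.
r = √181 ≈ 13.45.

13.45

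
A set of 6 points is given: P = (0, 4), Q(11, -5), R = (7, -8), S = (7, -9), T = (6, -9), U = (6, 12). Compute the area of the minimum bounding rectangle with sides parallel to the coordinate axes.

231

x ranges over [0, 11], width 11.
y ranges over [-9, 12], height 21.
Area = 11 × 21 = 231.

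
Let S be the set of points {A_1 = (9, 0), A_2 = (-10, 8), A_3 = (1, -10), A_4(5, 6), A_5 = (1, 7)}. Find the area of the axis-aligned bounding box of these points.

342

x ranges over [-10, 9], width 19.
y ranges over [-10, 8], height 18.
Area = 19 × 18 = 342.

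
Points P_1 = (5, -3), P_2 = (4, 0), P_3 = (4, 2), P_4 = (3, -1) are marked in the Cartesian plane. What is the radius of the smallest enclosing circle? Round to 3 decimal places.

2.550

A smallest enclosing disk is always determined by at most three of the input points on its boundary.
The farthest pair is P_1–P_3 with squared distance 26. The circle on this segment as diameter has centre (4.5, -0.5) and r² = 26/4 = 6.5.
Check P_2: distance² to centre = 0.5 ≤ 6.5, so it lies inside.
All remaining points lie in this disk, and no smaller disk contains both endpoints, so this is the minimum enclosing circle.
r = √(6.5) ≈ 2.550.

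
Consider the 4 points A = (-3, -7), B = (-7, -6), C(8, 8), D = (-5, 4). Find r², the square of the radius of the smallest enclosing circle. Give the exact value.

A smallest enclosing disk is always determined by at most three of the input points on its boundary.
The farthest pair is B–C with squared distance 421. The circle on this segment as diameter has centre (0.5, 1) and r² = 421/4 = 105.25.
Check A: distance² to centre = 76.25 ≤ 105.25, so it lies inside.
All remaining points lie in this disk, and no smaller disk contains both endpoints, so this is the minimum enclosing circle.

105.25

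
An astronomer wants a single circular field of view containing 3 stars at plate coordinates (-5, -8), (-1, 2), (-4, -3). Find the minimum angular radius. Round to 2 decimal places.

Call the three points A, B, C in the order given.
Side lengths²: AB² = 116, AC² = 26, BC² = 34.
Since AB² = 116 ≥ 34 + 26 = 60, the angle opposite AB is not acute, so the smallest enclosing circle has AB as diameter.
Centre = midpoint of AB = (-3, -3), r² = 116/4 = 29.
r = √29 ≈ 5.39.

5.39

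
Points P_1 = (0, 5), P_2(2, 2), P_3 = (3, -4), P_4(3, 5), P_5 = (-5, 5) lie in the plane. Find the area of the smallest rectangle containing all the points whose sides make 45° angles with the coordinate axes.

76.5

In coordinates u = x + y, v = x − y the rectangle is axis-aligned; the map (x,y)→(u,v) scales areas by 2.
u-values: 5, 4, -1, 8, 0; range = 8 − (-1) = 9.
v-values: -5, 0, 7, -2, -10; range = 7 − (-10) = 17.
Area = (9 × 17) / 2 = 76.5.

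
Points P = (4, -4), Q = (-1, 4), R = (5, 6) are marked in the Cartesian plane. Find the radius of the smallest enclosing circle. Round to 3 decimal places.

5.169

Side lengths²: PQ² = 89, PR² = 101, QR² = 40.
Since PR² = 101 < 89 + 40 = 129, the triangle is acute, so the smallest enclosing circle is the circumcircle.
Circumcentre = (191/58, 65/58), r² = 44945/1682.
r = √(44945/1682) ≈ 5.169.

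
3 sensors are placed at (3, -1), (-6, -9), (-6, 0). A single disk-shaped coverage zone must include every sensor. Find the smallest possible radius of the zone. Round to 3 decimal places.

Call the three points A, B, C in the order given.
Side lengths²: AB² = 145, AC² = 82, BC² = 81.
Since AB² = 145 < 82 + 81 = 163, the triangle is acute, so the smallest enclosing circle is the circumcircle.
Circumcentre = (-35/18, -4.5), r² = 5945/162.
r = √(5945/162) ≈ 6.058.

6.058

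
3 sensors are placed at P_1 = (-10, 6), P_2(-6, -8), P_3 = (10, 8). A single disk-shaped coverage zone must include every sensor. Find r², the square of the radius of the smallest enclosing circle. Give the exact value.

Side lengths²: P_1P_2² = 212, P_1P_3² = 404, P_2P_3² = 512.
Since P_2P_3² = 512 < 404 + 212 = 616, the triangle is acute, so the smallest enclosing circle is the circumcircle.
Circumcentre = (5/9, 13/9), r² = 10706/81.

10706/81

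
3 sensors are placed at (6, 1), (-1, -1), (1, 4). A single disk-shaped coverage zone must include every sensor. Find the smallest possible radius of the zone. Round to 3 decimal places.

3.687

Call the three points A, B, C in the order given.
Side lengths²: AB² = 53, AC² = 34, BC² = 29.
Since AB² = 53 < 34 + 29 = 63, the triangle is acute, so the smallest enclosing circle is the circumcircle.
Circumcentre = (145/62, 35/62), r² = 26129/1922.
r = √(26129/1922) ≈ 3.687.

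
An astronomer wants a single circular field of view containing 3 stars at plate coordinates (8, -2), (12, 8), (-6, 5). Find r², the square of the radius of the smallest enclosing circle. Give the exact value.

Call the three points A, B, C in the order given.
Side lengths²: AB² = 116, AC² = 245, BC² = 333.
Since BC² = 333 < 245 + 116 = 361, the triangle is acute, so the smallest enclosing circle is the circumcircle.
Circumcentre = (3.125, 5.75), r² = 83.828125.

83.828125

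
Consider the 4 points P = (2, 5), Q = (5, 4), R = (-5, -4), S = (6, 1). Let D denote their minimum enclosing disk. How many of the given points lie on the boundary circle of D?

2

By Welzl's lemma the MEC is supported by two points (diametrically opposite) or three points (on a circumcircle).
The farthest pair is Q–R with squared distance 164. The circle on this segment as diameter has centre (0, 0) and r² = 164/4 = 41.
Check P: distance² to centre = 29 ≤ 41, so it lies inside.
All remaining points lie in this disk, and no smaller disk contains both endpoints, so this is the minimum enclosing circle.
The points at distance exactly r from the centre are Q, R — 2 points.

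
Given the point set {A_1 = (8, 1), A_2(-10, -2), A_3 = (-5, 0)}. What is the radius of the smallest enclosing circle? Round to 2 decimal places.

9.12

Side lengths²: A_1A_2² = 333, A_1A_3² = 170, A_2A_3² = 29.
Since A_1A_2² = 333 ≥ 170 + 29 = 199, the angle opposite A_1A_2 is not acute, so the smallest enclosing circle has A_1A_2 as diameter.
Centre = midpoint of A_1A_2 = (-1, -0.5), r² = 333/4 = 83.25.
r = √(83.25) ≈ 9.12.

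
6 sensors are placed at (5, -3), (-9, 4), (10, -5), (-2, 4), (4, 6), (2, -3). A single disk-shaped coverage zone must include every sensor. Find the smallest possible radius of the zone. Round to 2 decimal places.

A smallest enclosing disk is always determined by at most three of the input points on its boundary.
The farthest pair is (-9, 4)–(10, -5) with squared distance 442. The circle on this segment as diameter has centre (0.5, -0.5) and r² = 442/4 = 110.5.
Check (5, -3): distance² to centre = 26.5 ≤ 110.5, so it lies inside.
All remaining points lie in this disk, and no smaller disk contains both endpoints, so this is the minimum enclosing circle.
r = √(110.5) ≈ 10.51.

10.51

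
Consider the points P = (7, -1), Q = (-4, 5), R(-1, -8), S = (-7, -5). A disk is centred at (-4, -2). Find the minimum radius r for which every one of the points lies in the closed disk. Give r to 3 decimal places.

11.045

The required radius is the distance from (-4, -2) to the farthest point.
Squared distances: 122, 49, 45, 18.
Maximum is 122, attained at P.
r = √122 ≈ 11.045.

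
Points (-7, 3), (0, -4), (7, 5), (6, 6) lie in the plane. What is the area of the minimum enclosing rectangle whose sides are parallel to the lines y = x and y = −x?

In coordinates u = x + y, v = x − y the rectangle is axis-aligned; the map (x,y)→(u,v) scales areas by 2.
u-values: -4, -4, 12, 12; range = 12 − (-4) = 16.
v-values: -10, 4, 2, 0; range = 4 − (-10) = 14.
Area = (16 × 14) / 2 = 112.

112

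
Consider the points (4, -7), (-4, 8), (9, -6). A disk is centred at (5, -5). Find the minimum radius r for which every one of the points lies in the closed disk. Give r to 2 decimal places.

The required radius is the distance from (5, -5) to the farthest point.
Squared distances: 5, 250, 17.
Maximum is 250, attained at (-4, 8).
r = √250 ≈ 15.81.

15.81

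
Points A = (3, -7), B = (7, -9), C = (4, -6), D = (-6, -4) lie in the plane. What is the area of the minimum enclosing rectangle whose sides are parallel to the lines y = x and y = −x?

In coordinates u = x + y, v = x − y the rectangle is axis-aligned; the map (x,y)→(u,v) scales areas by 2.
u-values: -4, -2, -2, -10; range = -2 − (-10) = 8.
v-values: 10, 16, 10, -2; range = 16 − (-2) = 18.
Area = (8 × 18) / 2 = 72.

72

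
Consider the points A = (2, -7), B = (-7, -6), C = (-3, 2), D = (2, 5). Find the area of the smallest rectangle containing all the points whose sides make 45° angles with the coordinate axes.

In coordinates u = x + y, v = x − y the rectangle is axis-aligned; the map (x,y)→(u,v) scales areas by 2.
u-values: -5, -13, -1, 7; range = 7 − (-13) = 20.
v-values: 9, -1, -5, -3; range = 9 − (-5) = 14.
Area = (20 × 14) / 2 = 140.

140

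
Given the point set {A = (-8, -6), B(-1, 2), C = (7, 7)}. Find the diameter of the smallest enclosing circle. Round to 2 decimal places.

19.85

Side lengths²: AB² = 113, AC² = 394, BC² = 89.
Since AC² = 394 ≥ 113 + 89 = 202, the angle opposite AC is not acute, so the smallest enclosing circle has AC as diameter.
Centre = midpoint of AC = (-0.5, 0.5), r² = 394/4 = 98.5.
Diameter = 2r = 2√(98.5) ≈ 19.85.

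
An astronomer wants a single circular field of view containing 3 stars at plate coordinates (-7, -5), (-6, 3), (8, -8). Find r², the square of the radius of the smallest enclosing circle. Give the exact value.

Call the three points A, B, C in the order given.
Side lengths²: AB² = 65, AC² = 234, BC² = 317.
Since BC² = 317 ≥ 234 + 65 = 299, the angle opposite BC is not acute, so the smallest enclosing circle has BC as diameter.
Centre = midpoint of BC = (1, -2.5), r² = 317/4 = 79.25.

79.25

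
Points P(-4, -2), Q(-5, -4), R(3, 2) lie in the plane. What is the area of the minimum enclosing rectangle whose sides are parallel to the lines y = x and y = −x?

21

In coordinates u = x + y, v = x − y the rectangle is axis-aligned; the map (x,y)→(u,v) scales areas by 2.
u-values: -6, -9, 5; range = 5 − (-9) = 14.
v-values: -2, -1, 1; range = 1 − (-2) = 3.
Area = (14 × 3) / 2 = 21.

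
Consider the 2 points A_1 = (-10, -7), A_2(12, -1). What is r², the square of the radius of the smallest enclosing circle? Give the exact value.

The smallest circle enclosing two points has them as diameter endpoints.
Centre = midpoint = (1, -4); r² = |A_1A_2|²/4 = 520/4 = 130.

130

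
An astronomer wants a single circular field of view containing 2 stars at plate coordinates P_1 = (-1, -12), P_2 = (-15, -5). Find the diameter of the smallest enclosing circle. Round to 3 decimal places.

15.652

The smallest circle enclosing two points has them as diameter endpoints.
Centre = midpoint = (-8, -8.5); r² = |P_1P_2|²/4 = 245/4 = 61.25.
Diameter = 2r = 2√(61.25) ≈ 15.652.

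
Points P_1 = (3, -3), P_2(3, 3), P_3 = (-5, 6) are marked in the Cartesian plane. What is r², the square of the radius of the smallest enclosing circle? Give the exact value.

Side lengths²: P_1P_2² = 36, P_1P_3² = 145, P_2P_3² = 73.
Since P_1P_3² = 145 ≥ 73 + 36 = 109, the angle opposite P_1P_3 is not acute, so the smallest enclosing circle has P_1P_3 as diameter.
Centre = midpoint of P_1P_3 = (-1, 1.5), r² = 145/4 = 36.25.

36.25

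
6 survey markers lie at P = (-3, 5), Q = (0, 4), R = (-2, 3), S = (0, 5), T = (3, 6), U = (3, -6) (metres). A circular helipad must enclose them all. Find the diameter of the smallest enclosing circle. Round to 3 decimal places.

12.703

A smallest enclosing disk is always determined by at most three of the input points on its boundary.
The minimum enclosing circle is determined by three boundary points: P, T, U.
Their circumcentre is (11/12, 0) with r² = 5809/144.
The farthest remaining point S is at distance² 3721/144 ≤ 5809/144.
Diameter = 2r = 2√(5809/144) ≈ 12.703.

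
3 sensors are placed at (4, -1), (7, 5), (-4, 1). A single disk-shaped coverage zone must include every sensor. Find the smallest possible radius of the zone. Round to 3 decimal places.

5.852

Call the three points A, B, C in the order given.
Side lengths²: AB² = 45, AC² = 68, BC² = 137.
Since BC² = 137 ≥ 68 + 45 = 113, the angle opposite BC is not acute, so the smallest enclosing circle has BC as diameter.
Centre = midpoint of BC = (1.5, 3), r² = 137/4 = 34.25.
r = √(34.25) ≈ 5.852.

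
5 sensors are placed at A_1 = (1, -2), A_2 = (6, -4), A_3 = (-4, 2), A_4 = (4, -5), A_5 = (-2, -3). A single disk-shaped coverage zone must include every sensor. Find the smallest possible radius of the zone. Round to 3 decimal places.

5.831

By Welzl's lemma the MEC is supported by two points (diametrically opposite) or three points (on a circumcircle).
The farthest pair is A_2–A_3 with squared distance 136. The circle on this segment as diameter has centre (1, -1) and r² = 136/4 = 34.
Check A_1: distance² to centre = 1 ≤ 34, so it lies inside.
All remaining points lie in this disk, and no smaller disk contains both endpoints, so this is the minimum enclosing circle.
r = √34 ≈ 5.831.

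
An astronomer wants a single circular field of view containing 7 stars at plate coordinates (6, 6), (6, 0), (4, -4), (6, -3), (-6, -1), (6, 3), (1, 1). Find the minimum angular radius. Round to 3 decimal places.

The minimum enclosing circle of a finite set is fixed by two of the points (as a diameter) or three (as a circumcircle).
The minimum enclosing circle is determined by three boundary points: (6, 6), (6, -3), (-6, -1).
Their circumcentre is (7/12, 1.5) with r² = 7141/144.
The farthest remaining point (4, -4) is at distance² 6037/144 ≤ 7141/144.
r = √(7141/144) ≈ 7.042.

7.042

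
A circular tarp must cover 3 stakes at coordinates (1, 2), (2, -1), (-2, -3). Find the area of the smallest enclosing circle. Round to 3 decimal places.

Call the three points A, B, C in the order given.
Side lengths²: AB² = 10, AC² = 34, BC² = 20.
Since AC² = 34 ≥ 20 + 10 = 30, the angle opposite AC is not acute, so the smallest enclosing circle has AC as diameter.
Centre = midpoint of AC = (-0.5, -0.5), r² = 34/4 = 8.5.
Area = π·r² = π·8.5 ≈ 26.704.

26.704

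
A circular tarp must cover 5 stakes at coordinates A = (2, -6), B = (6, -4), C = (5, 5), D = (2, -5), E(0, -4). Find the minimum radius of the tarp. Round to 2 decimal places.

The minimum enclosing circle of a finite set is fixed by two of the points (as a diameter) or three (as a circumcircle).
The farthest pair is A–C with squared distance 130. The circle on this segment as diameter has centre (3.5, -0.5) and r² = 130/4 = 32.5.
Check B: distance² to centre = 18.5 ≤ 32.5, so it lies inside.
All remaining points lie in this disk, and no smaller disk contains both endpoints, so this is the minimum enclosing circle.
r = √(32.5) ≈ 5.70.

5.70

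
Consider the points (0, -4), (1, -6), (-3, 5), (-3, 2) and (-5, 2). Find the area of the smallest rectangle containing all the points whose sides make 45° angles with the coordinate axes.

52.5

In coordinates u = x + y, v = x − y the rectangle is axis-aligned; the map (x,y)→(u,v) scales areas by 2.
u-values: -4, -5, 2, -1, -3; range = 2 − (-5) = 7.
v-values: 4, 7, -8, -5, -7; range = 7 − (-8) = 15.
Area = (7 × 15) / 2 = 52.5.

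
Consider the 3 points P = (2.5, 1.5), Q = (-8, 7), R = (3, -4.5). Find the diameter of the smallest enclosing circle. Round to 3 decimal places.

15.914

Side lengths²: PQ² = 140.5, PR² = 36.25, QR² = 253.25.
Since QR² = 253.25 ≥ 140.5 + 36.25 = 176.75, the angle opposite QR is not acute, so the smallest enclosing circle has QR as diameter.
Centre = midpoint of QR = (-2.5, 1.25), r² = 253.25/4 = 63.3125.
Diameter = 2r = 2√(63.3125) ≈ 15.914.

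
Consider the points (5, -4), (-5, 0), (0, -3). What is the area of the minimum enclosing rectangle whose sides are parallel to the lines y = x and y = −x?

42

In coordinates u = x + y, v = x − y the rectangle is axis-aligned; the map (x,y)→(u,v) scales areas by 2.
u-values: 1, -5, -3; range = 1 − (-5) = 6.
v-values: 9, -5, 3; range = 9 − (-5) = 14.
Area = (6 × 14) / 2 = 42.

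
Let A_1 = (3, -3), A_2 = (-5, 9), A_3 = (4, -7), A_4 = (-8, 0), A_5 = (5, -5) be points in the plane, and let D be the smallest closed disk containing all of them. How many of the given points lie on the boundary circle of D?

A smallest enclosing disk is always determined by at most three of the input points on its boundary.
The farthest pair is A_2–A_3 with squared distance 337. The circle on this segment as diameter has centre (-0.5, 1) and r² = 337/4 = 84.25.
Check A_1: distance² to centre = 28.25 ≤ 84.25, so it lies inside.
All remaining points lie in this disk, and no smaller disk contains both endpoints, so this is the minimum enclosing circle.
The points at distance exactly r from the centre are A_2, A_3 — 2 points.

2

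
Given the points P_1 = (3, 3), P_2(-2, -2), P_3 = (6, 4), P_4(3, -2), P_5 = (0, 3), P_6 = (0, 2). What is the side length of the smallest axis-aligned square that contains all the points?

The bounding box has width 8 and height 6.
An axis-aligned square enclosing the set must have side ≥ max(width, height).
So the minimum side is max(8, 6) = 8.

8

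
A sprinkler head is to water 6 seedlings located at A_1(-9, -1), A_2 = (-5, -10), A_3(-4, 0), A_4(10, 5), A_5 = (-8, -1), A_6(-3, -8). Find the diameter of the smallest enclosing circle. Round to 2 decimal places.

21.35

By Welzl's lemma the MEC is supported by two points (diametrically opposite) or three points (on a circumcircle).
The minimum enclosing circle is determined by three boundary points: A_1, A_2, A_4.
Their circumcentre is (43/26, -43/26) with r² = 38509/338.
The farthest remaining point A_5 is at distance² 31645/338 ≤ 38509/338.
Diameter = 2r = 2√(38509/338) ≈ 21.35.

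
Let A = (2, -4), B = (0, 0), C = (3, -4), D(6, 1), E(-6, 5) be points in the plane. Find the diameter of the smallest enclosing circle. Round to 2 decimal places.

13.04

The minimum enclosing circle is determined by three boundary points: C, D, E.
Their circumcentre is (-0.5, 1.5) with r² = 42.5.
The farthest remaining point A is at distance² 36.5 ≤ 42.5.
Diameter = 2r = 2√(42.5) ≈ 13.04.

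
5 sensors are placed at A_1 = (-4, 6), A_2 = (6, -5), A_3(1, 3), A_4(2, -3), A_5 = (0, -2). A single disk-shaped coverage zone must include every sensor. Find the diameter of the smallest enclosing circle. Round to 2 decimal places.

14.87

A smallest enclosing disk is always determined by at most three of the input points on its boundary.
The farthest pair is A_1–A_2 with squared distance 221. The circle on this segment as diameter has centre (1, 0.5) and r² = 221/4 = 55.25.
Check A_3: distance² to centre = 6.25 ≤ 55.25, so it lies inside.
All remaining points lie in this disk, and no smaller disk contains both endpoints, so this is the minimum enclosing circle.
Diameter = 2r = 2√(55.25) ≈ 14.87.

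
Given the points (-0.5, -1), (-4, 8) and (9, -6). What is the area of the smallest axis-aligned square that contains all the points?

The bounding box has width 13 and height 14.
An axis-aligned square enclosing the set must have side ≥ max(width, height).
So the minimum side is max(13, 14) = 14.
Area = 14² = 196.

196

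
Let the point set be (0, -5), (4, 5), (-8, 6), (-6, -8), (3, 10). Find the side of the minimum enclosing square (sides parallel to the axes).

The bounding box has width 12 and height 18.
An axis-aligned square enclosing the set must have side ≥ max(width, height).
So the minimum side is max(12, 18) = 18.

18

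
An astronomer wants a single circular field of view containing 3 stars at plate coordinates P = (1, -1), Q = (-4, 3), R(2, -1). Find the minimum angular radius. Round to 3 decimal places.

Side lengths²: PQ² = 41, PR² = 1, QR² = 52.
Since QR² = 52 ≥ 41 + 1 = 42, the angle opposite QR is not acute, so the smallest enclosing circle has QR as diameter.
Centre = midpoint of QR = (-1, 1), r² = 52/4 = 13.
r = √13 ≈ 3.606.

3.606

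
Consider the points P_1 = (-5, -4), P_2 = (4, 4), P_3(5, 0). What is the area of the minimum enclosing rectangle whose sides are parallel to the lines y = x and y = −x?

51

In coordinates u = x + y, v = x − y the rectangle is axis-aligned; the map (x,y)→(u,v) scales areas by 2.
u-values: -9, 8, 5; range = 8 − (-9) = 17.
v-values: -1, 0, 5; range = 5 − (-1) = 6.
Area = (17 × 6) / 2 = 51.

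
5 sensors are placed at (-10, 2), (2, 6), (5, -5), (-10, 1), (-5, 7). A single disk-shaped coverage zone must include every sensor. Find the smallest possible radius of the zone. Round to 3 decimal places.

By Welzl's lemma the MEC is supported by two points (diametrically opposite) or three points (on a circumcircle).
The minimum enclosing circle is determined by three boundary points: (-10, 2), (5, -5), (-5, 7).
Their circumcentre is (-24/11, -9/11) with r² = 8357/121.
The farthest remaining point (-10, 1) is at distance² 7796/121 ≤ 8357/121.
r = √(8357/121) ≈ 8.311.

8.311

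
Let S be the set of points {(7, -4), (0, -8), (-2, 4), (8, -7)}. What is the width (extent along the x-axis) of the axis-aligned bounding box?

max x = 8, min x = -2, so width = 10.

10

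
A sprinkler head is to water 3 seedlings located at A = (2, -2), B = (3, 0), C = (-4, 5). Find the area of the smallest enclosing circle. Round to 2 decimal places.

66.76

Side lengths²: AB² = 5, AC² = 85, BC² = 74.
Since AC² = 85 ≥ 74 + 5 = 79, the angle opposite AC is not acute, so the smallest enclosing circle has AC as diameter.
Centre = midpoint of AC = (-1, 1.5), r² = 85/4 = 21.25.
Area = π·r² = π·21.25 ≈ 66.76.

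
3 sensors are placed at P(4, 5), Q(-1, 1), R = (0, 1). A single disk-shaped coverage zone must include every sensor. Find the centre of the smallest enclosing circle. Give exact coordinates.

Side lengths²: PQ² = 41, PR² = 32, QR² = 1.
Since PQ² = 41 ≥ 32 + 1 = 33, the angle opposite PQ is not acute, so the smallest enclosing circle has PQ as diameter.
Centre = midpoint of PQ = (1.5, 3), r² = 41/4 = 10.25.
Centre = (1.5, 3).

(1.5, 3)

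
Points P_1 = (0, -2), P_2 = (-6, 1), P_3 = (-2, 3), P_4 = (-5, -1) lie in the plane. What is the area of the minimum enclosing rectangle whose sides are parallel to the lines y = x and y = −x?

In coordinates u = x + y, v = x − y the rectangle is axis-aligned; the map (x,y)→(u,v) scales areas by 2.
u-values: -2, -5, 1, -6; range = 1 − (-6) = 7.
v-values: 2, -7, -5, -4; range = 2 − (-7) = 9.
Area = (7 × 9) / 2 = 31.5.

31.5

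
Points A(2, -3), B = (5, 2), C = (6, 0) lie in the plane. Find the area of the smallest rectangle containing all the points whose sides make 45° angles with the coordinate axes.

In coordinates u = x + y, v = x − y the rectangle is axis-aligned; the map (x,y)→(u,v) scales areas by 2.
u-values: -1, 7, 6; range = 7 − (-1) = 8.
v-values: 5, 3, 6; range = 6 − 3 = 3.
Area = (8 × 3) / 2 = 12.

12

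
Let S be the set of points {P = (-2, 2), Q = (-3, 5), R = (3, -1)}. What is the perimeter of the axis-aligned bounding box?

24

Width = max x − min x = 3 − (-3) = 6.
Height = max y − min y = 5 − (-1) = 6.
Perimeter = 2(6 + 6) = 24.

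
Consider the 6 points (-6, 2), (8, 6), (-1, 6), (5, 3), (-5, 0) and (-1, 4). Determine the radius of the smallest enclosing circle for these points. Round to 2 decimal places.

7.28

The farthest pair is (-6, 2)–(8, 6) with squared distance 212. The circle on this segment as diameter has centre (1, 4) and r² = 212/4 = 53.
Check (-1, 6): distance² to centre = 8 ≤ 53, so it lies inside.
All remaining points lie in this disk, and no smaller disk contains both endpoints, so this is the minimum enclosing circle.
r = √53 ≈ 7.28.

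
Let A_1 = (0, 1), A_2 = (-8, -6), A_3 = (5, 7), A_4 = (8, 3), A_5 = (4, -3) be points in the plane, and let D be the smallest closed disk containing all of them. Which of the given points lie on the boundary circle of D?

The minimum enclosing circle is determined by three boundary points: A_2, A_3, A_4.
Their circumcentre is (-9/14, -5/14) with r² = 8425/98.
The farthest remaining point A_5 is at distance² 2797/98 ≤ 8425/98.
The points at distance exactly r from the centre are A_2, A_3, A_4 — 3 points.

A_2, A_3, A_4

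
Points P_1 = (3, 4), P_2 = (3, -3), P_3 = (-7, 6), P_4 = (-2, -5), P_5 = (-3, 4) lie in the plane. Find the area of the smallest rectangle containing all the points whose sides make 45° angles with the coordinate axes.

In coordinates u = x + y, v = x − y the rectangle is axis-aligned; the map (x,y)→(u,v) scales areas by 2.
u-values: 7, 0, -1, -7, 1; range = 7 − (-7) = 14.
v-values: -1, 6, -13, 3, -7; range = 6 − (-13) = 19.
Area = (14 × 19) / 2 = 133.

133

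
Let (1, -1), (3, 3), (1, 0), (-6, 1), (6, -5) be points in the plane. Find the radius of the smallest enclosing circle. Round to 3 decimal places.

6.708

A smallest enclosing disk is always determined by at most three of the input points on its boundary.
The farthest pair is (-6, 1)–(6, -5) with squared distance 180. The circle on this segment as diameter has centre (0, -2) and r² = 180/4 = 45.
Check (1, -1): distance² to centre = 2 ≤ 45, so it lies inside.
All remaining points lie in this disk, and no smaller disk contains both endpoints, so this is the minimum enclosing circle.
r = √45 ≈ 6.708.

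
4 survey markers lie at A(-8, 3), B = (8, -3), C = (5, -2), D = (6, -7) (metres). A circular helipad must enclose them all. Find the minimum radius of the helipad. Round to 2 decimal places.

By Welzl's lemma the MEC is supported by two points (diametrically opposite) or three points (on a circumcircle).
The minimum enclosing circle is determined by three boundary points: A, B, D.
Their circumcentre is (-9/19, -24/19) with r² = 27010/361.
The farthest remaining point C is at distance² 11012/361 ≤ 27010/361.
r = √(27010/361) ≈ 8.65.

8.65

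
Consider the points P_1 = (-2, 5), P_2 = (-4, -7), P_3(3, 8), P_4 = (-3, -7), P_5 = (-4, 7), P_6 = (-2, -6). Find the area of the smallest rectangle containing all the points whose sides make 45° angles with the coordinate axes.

In coordinates u = x + y, v = x − y the rectangle is axis-aligned; the map (x,y)→(u,v) scales areas by 2.
u-values: 3, -11, 11, -10, 3, -8; range = 11 − (-11) = 22.
v-values: -7, 3, -5, 4, -11, 4; range = 4 − (-11) = 15.
Area = (22 × 15) / 2 = 165.

165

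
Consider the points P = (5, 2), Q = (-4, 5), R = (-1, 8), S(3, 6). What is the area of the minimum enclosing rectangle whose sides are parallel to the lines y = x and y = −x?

48

In coordinates u = x + y, v = x − y the rectangle is axis-aligned; the map (x,y)→(u,v) scales areas by 2.
u-values: 7, 1, 7, 9; range = 9 − 1 = 8.
v-values: 3, -9, -9, -3; range = 3 − (-9) = 12.
Area = (8 × 12) / 2 = 48.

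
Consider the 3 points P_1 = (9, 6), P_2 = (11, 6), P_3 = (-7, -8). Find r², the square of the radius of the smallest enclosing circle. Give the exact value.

Side lengths²: P_1P_2² = 4, P_1P_3² = 452, P_2P_3² = 520.
Since P_2P_3² = 520 ≥ 452 + 4 = 456, the angle opposite P_2P_3 is not acute, so the smallest enclosing circle has P_2P_3 as diameter.
Centre = midpoint of P_2P_3 = (2, -1), r² = 520/4 = 130.

130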